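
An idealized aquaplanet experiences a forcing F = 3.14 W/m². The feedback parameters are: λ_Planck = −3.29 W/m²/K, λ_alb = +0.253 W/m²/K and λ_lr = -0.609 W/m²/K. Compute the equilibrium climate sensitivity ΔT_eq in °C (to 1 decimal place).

Net feedback parameter λ = (−3.29) + (+0.253) + (-0.609) = -3.646 W/m²/K.
ΔT = −F/λ = −3.14/(-3.646) = 0.9 °C.

0.9 °C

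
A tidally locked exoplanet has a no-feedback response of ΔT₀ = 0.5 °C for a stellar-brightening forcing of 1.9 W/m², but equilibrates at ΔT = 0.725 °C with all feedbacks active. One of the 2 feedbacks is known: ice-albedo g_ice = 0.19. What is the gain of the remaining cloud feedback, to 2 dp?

Amplification A = ΔT/ΔT₀ = 0.725/0.5 = 1.45.
Total gain g = 1 − 1/A = 1 − 1/1.45 = 0.3103.
The known gain is 0.19.
g_cld = 0.3103 − 0.19 = 0.12.

0.12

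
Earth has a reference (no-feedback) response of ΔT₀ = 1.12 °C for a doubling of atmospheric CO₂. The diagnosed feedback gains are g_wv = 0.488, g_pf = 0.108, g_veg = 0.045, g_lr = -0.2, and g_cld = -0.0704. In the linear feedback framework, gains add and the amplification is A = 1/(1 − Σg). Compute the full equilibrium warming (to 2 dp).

1.78 °C

Total gain g = 0.488 + 0.108 + 0.045 − 0.2 − 0.0704 = 0.3706.
Amplification A = 1/(1 − 0.3706) = 1.589.
ΔT = 1.12 × 1.589 = 1.78 °C.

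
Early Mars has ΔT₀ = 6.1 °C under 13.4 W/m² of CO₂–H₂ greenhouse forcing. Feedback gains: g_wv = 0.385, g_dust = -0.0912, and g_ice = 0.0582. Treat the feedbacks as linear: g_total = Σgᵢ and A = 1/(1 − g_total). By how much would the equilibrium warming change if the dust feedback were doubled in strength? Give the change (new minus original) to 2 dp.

-1.16 °C

Original: g = 0.352, ΔT = 6.1/(1−0.352) = 9.4136 °C.
With doubled dust: g' = 0.2608, ΔT' = 6.1/(1−0.2608) = 8.2522 °C.
Change = 8.2522 − 9.4136 = -1.16 °C.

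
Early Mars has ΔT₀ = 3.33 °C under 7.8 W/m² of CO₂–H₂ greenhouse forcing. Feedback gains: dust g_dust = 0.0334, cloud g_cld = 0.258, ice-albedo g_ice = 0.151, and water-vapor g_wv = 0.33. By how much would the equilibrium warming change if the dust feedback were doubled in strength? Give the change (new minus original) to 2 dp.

Original: g = 0.7724, ΔT = 3.33/(1−0.7724) = 14.6309 °C.
With doubled dust: g' = 0.8058, ΔT' = 3.33/(1−0.8058) = 17.1473 °C.
Change = 17.1473 − 14.6309 = 2.52 °C.

2.52 °C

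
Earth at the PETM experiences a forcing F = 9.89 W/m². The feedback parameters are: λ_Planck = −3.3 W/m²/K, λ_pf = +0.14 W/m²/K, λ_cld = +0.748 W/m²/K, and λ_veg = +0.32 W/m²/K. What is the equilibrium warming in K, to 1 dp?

Net feedback parameter λ = (−3.3) + (+0.14) + (+0.748) + (+0.32) = -2.092 W/m²/K.
ΔT = −F/λ = −9.89/(-2.092) = 4.7 K.

4.7 K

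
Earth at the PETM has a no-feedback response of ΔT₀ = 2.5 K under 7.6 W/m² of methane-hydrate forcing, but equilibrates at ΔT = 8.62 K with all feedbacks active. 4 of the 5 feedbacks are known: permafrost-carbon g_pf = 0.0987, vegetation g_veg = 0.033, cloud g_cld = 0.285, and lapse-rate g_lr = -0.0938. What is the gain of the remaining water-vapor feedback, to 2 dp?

0.39

Amplification A = ΔT/ΔT₀ = 8.62/2.5 = 3.448.
Total gain g = 1 − 1/A = 1 − 1/3.448 = 0.71.
Known gains sum to 0.0987 + 0.033 + 0.285 − 0.0938 = 0.3229.
g_wv = 0.71 − 0.3229 = 0.39.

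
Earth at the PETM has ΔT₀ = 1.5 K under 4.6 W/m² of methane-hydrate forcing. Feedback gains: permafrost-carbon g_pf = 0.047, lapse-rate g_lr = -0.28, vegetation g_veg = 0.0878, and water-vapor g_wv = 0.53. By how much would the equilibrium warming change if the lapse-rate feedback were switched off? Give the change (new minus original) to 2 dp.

2.04 K

Original: g = 0.3848, ΔT = 1.5/(1−0.3848) = 2.4382 K.
Without lapse-rate: g' = 0.6648, ΔT' = 1.5/(1−0.6648) = 4.4749 K.
Change = 4.4749 − 2.4382 = 2.04 K.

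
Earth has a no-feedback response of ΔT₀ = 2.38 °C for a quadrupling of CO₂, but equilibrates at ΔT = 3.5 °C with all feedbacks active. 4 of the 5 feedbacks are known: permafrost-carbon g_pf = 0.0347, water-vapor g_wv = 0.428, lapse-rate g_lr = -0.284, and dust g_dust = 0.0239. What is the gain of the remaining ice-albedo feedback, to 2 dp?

Amplification A = ΔT/ΔT₀ = 3.5/2.38 = 1.471.
Total gain g = 1 − 1/A = 1 − 1/1.471 = 0.3202.
Known gains sum to 0.0347 + 0.428 − 0.284 + 0.0239 = 0.2026.
g_ice = 0.3202 − 0.2026 = 0.12.

0.12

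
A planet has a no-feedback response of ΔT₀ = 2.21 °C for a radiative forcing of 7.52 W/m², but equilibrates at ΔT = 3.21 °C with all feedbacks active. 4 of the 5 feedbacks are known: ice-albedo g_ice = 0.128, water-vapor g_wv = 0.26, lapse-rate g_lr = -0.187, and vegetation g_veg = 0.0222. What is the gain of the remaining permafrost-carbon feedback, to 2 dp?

0.09

Amplification A = ΔT/ΔT₀ = 3.21/2.21 = 1.452.
Total gain g = 1 − 1/A = 1 − 1/1.452 = 0.3113.
Known gains sum to 0.128 + 0.26 − 0.187 + 0.0222 = 0.2232.
g_pf = 0.3113 − 0.2232 = 0.09.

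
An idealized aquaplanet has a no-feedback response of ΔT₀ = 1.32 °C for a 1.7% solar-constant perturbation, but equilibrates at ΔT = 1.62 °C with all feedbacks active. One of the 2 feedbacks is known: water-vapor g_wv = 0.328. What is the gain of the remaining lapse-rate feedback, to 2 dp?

-0.14

Amplification A = ΔT/ΔT₀ = 1.62/1.32 = 1.227.
Total gain g = 1 − 1/A = 1 − 1/1.227 = 0.185.
The known gain is 0.328.
g_lr = 0.185 − 0.328 = -0.14.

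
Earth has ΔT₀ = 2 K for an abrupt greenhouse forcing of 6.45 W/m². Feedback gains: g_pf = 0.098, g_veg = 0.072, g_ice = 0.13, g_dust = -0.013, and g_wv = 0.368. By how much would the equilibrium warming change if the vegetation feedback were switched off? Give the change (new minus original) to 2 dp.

-1.00 K

Original: g = 0.655, ΔT = 2/(1−0.655) = 5.7971 K.
Without vegetation: g' = 0.583, ΔT' = 2/(1−0.583) = 4.7962 K.
Change = 4.7962 − 5.7971 = -1.00 K.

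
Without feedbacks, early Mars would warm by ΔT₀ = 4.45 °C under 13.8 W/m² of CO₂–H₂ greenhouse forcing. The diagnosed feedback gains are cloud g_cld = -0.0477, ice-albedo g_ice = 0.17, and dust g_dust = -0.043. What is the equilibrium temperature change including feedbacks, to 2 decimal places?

Total gain g = -0.0477 + 0.17 − 0.043 = 0.0793.
Amplification A = 1/(1 − 0.0793) = 1.086.
ΔT = 4.45 × 1.086 = 4.83 °C.

4.83 °C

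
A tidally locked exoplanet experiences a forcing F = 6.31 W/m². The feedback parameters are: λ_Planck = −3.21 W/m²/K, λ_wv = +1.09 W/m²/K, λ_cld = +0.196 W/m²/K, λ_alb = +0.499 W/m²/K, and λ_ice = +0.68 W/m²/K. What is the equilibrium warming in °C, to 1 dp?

8.5 °C

Net feedback parameter λ = (−3.21) + (+1.09) + (+0.196) + (+0.499) + (+0.68) = -0.745 W/m²/K.
ΔT = −F/λ = −6.31/(-0.745) = 8.5 °C.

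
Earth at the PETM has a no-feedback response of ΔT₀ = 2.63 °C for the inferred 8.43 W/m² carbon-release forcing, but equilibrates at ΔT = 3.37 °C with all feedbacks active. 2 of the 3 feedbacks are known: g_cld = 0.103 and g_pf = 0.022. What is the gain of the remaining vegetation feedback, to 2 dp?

0.09

Amplification A = ΔT/ΔT₀ = 3.37/2.63 = 1.281.
Total gain g = 1 − 1/A = 1 − 1/1.281 = 0.2194.
Known gains sum to 0.103 + 0.022 = 0.125.
g_veg = 0.2194 − 0.125 = 0.09.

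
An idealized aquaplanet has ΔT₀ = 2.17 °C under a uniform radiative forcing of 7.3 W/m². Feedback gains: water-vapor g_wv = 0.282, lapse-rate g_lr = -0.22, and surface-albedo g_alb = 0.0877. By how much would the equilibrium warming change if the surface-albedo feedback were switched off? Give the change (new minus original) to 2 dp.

-0.24 °C

Original: g = 0.1497, ΔT = 2.17/(1−0.1497) = 2.5520 °C.
Without surface-albedo: g' = 0.062, ΔT' = 2.17/(1−0.062) = 2.3134 °C.
Change = 2.3134 − 2.5520 = -0.24 °C.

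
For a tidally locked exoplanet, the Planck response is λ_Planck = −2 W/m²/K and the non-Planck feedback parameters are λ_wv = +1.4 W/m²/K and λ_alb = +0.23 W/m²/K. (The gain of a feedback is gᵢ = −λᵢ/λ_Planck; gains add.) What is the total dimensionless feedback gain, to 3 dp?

Convert to gains: g_wv = 1.4/2 = 0.7; g_alb = 0.23/2 = 0.115.
Total gain g = 0.815.

0.815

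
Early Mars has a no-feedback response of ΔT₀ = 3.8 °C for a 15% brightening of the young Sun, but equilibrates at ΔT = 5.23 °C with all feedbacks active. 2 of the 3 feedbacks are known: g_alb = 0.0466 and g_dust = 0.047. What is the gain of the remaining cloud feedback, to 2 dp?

Amplification A = ΔT/ΔT₀ = 5.23/3.8 = 1.376.
Total gain g = 1 − 1/A = 1 − 1/1.376 = 0.2733.
Known gains sum to 0.0466 + 0.047 = 0.0936.
g_cld = 0.2733 − 0.0936 = 0.18.

0.18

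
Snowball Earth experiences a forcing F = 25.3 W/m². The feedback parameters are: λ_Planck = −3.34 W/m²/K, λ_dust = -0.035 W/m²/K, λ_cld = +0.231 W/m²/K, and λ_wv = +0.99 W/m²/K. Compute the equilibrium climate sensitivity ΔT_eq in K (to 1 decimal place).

Net feedback parameter λ = (−3.34) + (-0.035) + (+0.231) + (+0.99) = -2.154 W/m²/K.
ΔT = −F/λ = −25.3/(-2.154) = 11.7 K.

11.7 K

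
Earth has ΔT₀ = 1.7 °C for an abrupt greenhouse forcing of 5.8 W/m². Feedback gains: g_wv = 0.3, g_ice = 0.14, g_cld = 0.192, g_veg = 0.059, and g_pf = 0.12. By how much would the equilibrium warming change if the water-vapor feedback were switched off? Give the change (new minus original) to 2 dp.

Original: g = 0.811, ΔT = 1.7/(1−0.811) = 8.9947 °C.
Without water-vapor: g' = 0.511, ΔT' = 1.7/(1−0.511) = 3.4765 °C.
Change = 3.4765 − 8.9947 = -5.52 °C.

-5.52 °C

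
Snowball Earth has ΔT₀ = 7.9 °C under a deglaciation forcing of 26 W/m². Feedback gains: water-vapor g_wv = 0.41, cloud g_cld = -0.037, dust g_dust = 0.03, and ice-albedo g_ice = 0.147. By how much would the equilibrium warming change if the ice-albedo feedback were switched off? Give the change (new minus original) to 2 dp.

Original: g = 0.55, ΔT = 7.9/(1−0.55) = 17.5556 °C.
Without ice-albedo: g' = 0.403, ΔT' = 7.9/(1−0.403) = 13.2328 °C.
Change = 13.2328 − 17.5556 = -4.32 °C.

-4.32 °C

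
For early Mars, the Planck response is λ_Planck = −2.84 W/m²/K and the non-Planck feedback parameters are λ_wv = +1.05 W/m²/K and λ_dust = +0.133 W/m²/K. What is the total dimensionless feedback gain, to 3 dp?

Convert to gains: g_wv = 1.05/2.84 = 0.3697; g_dust = 0.133/2.84 = 0.04683.
Total gain g = 0.41653.

0.417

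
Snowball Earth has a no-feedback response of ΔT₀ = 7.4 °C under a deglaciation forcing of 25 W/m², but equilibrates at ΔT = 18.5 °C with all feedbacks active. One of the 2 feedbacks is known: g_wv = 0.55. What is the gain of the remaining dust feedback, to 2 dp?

0.05

Amplification A = ΔT/ΔT₀ = 18.5/7.4 = 2.5.
Total gain g = 1 − 1/A = 1 − 1/2.5 = 0.6.
The known gain is 0.55.
g_dust = 0.6 − 0.55 = 0.05.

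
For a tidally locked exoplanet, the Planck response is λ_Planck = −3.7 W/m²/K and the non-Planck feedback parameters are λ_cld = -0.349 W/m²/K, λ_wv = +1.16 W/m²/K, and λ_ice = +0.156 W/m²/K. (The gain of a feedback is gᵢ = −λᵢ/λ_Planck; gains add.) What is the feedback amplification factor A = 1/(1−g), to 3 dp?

Convert to gains: g_cld = -0.349/3.7 = -0.09432; g_wv = 1.16/3.7 = 0.3135; g_ice = 0.156/3.7 = 0.04216.
Total gain g = 0.26134.
A = 1/(1 − 0.26134) = 1.354.

1.354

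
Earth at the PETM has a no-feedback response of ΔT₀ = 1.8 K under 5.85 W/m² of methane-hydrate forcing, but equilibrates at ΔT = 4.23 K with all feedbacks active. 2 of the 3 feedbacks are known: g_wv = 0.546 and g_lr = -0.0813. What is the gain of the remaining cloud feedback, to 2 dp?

0.11

Amplification A = ΔT/ΔT₀ = 4.23/1.8 = 2.35.
Total gain g = 1 − 1/A = 1 − 1/2.35 = 0.5745.
Known gains sum to 0.546 − 0.0813 = 0.4647.
g_cld = 0.5745 − 0.4647 = 0.11.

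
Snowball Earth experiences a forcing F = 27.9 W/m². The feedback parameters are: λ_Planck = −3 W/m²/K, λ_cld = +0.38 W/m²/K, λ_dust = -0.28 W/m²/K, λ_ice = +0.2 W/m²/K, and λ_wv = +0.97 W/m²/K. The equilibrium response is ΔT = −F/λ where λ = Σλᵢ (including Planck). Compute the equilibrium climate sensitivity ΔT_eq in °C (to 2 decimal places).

Net feedback parameter λ = (−3) + (+0.38) + (-0.28) + (+0.2) + (+0.97) = -1.73 W/m²/K.
ΔT = −F/λ = −27.9/(-1.73) = 16.13 °C.

16.13 °C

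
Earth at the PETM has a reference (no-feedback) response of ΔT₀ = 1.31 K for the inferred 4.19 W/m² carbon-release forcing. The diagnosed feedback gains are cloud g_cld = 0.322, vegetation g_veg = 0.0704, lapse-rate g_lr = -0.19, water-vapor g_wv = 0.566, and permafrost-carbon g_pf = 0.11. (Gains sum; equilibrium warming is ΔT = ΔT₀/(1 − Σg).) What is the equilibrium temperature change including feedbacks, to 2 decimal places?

10.77 K

Total gain g = 0.322 + 0.0704 − 0.19 + 0.566 + 0.11 = 0.8784.
Amplification A = 1/(1 − 0.8784) = 8.224.
ΔT = 1.31 × 8.224 = 10.77 K.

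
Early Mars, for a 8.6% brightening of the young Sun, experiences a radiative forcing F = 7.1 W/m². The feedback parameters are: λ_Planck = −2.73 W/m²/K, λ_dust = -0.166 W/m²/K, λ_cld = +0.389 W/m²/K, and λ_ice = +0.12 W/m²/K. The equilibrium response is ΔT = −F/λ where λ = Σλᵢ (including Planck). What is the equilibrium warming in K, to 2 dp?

2.97 K

Net feedback parameter λ = (−2.73) + (-0.166) + (+0.389) + (+0.12) = -2.387 W/m²/K.
ΔT = −F/λ = −7.1/(-2.387) = 2.97 K.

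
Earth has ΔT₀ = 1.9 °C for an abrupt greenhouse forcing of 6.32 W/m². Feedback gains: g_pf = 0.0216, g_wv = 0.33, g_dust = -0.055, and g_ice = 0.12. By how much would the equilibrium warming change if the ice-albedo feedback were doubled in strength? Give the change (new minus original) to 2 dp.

Original: g = 0.4166, ΔT = 1.9/(1−0.4166) = 3.2568 °C.
With doubled ice-albedo: g' = 0.5366, ΔT' = 1.9/(1−0.5366) = 4.1001 °C.
Change = 4.1001 − 3.2568 = 0.84 °C.

0.84 °C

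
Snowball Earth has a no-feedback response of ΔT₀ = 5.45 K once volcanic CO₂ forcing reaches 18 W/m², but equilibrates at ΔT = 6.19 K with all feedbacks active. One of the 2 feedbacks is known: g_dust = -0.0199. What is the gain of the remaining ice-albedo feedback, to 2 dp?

0.14

Amplification A = ΔT/ΔT₀ = 6.19/5.45 = 1.136.
Total gain g = 1 − 1/A = 1 − 1/1.136 = 0.1197.
The known gain is -0.0199.
g_ice = 0.1197 + 0.0199 = 0.14.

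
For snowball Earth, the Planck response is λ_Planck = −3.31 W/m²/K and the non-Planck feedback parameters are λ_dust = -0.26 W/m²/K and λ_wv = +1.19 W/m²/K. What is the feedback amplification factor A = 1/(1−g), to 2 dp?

1.39

Convert to gains: g_dust = -0.26/3.31 = -0.07855; g_wv = 1.19/3.31 = 0.3595.
Total gain g = 0.28095.
A = 1/(1 − 0.28095) = 1.39.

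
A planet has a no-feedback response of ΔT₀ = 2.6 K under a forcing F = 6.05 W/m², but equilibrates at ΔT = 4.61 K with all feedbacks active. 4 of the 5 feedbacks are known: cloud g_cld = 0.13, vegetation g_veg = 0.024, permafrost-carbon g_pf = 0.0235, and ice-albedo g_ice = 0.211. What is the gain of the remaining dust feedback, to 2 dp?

0.05

Amplification A = ΔT/ΔT₀ = 4.61/2.6 = 1.773.
Total gain g = 1 − 1/A = 1 − 1/1.773 = 0.436.
Known gains sum to 0.13 + 0.024 + 0.0235 + 0.211 = 0.3885.
g_dust = 0.436 − 0.3885 = 0.05.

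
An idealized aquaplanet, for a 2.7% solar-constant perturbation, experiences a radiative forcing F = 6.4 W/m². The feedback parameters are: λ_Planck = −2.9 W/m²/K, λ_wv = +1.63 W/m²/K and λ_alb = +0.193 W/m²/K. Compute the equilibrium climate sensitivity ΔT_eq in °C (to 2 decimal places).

Net feedback parameter λ = (−2.9) + (+1.63) + (+0.193) = -1.077 W/m²/K.
ΔT = −F/λ = −6.4/(-1.077) = 5.94 °C.

5.94 °C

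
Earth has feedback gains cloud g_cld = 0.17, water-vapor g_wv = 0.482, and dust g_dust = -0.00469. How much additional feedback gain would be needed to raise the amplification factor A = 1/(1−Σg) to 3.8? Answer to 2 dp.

0.09

Current total gain = 0.64731.
Target gain for A = 3.8: g* = 1 − 1/3.8 = 0.7368.
Additional gain needed = 0.7368 − 0.64731 = 0.09.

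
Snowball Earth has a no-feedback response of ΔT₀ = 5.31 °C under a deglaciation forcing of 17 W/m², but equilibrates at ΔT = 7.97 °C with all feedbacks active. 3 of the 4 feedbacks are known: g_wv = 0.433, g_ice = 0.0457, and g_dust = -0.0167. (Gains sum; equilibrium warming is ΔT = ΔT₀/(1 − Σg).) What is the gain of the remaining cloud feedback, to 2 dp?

-0.13

Amplification A = ΔT/ΔT₀ = 7.97/5.31 = 1.501.
Total gain g = 1 − 1/A = 1 − 1/1.501 = 0.3338.
Known gains sum to 0.433 + 0.0457 − 0.0167 = 0.462.
g_cld = 0.3338 − 0.462 = -0.13.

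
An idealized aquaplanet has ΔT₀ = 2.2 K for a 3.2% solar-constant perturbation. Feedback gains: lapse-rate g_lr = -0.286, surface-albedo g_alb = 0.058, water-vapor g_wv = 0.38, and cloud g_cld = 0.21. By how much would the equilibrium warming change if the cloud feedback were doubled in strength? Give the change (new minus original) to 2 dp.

Original: g = 0.362, ΔT = 2.2/(1−0.362) = 3.4483 K.
With doubled cloud: g' = 0.572, ΔT' = 2.2/(1−0.572) = 5.1402 K.
Change = 5.1402 − 3.4483 = 1.69 K.

1.69 K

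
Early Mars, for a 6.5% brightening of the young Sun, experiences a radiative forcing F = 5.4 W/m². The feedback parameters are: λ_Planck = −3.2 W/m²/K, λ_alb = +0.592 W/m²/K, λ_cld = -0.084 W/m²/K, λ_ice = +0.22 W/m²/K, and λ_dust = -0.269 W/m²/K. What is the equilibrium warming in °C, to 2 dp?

1.97 °C

Net feedback parameter λ = (−3.2) + (+0.592) + (-0.084) + (+0.22) + (-0.269) = -2.741 W/m²/K.
ΔT = −F/λ = −5.4/(-2.741) = 1.97 °C.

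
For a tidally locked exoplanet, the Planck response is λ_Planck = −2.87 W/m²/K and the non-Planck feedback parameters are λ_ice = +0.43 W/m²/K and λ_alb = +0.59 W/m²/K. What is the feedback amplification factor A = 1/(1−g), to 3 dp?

1.551

Convert to gains: g_ice = 0.43/2.87 = 0.1498; g_alb = 0.59/2.87 = 0.2056.
Total gain g = 0.3554.
A = 1/(1 − 0.3554) = 1.551.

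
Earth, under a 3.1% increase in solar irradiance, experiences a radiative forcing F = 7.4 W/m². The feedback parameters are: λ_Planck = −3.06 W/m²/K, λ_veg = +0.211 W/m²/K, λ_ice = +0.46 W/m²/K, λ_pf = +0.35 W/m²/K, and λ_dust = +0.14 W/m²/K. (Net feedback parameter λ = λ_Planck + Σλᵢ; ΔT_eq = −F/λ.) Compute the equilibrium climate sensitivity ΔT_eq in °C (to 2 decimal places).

Net feedback parameter λ = (−3.06) + (+0.211) + (+0.46) + (+0.35) + (+0.14) = -1.899 W/m²/K.
ΔT = −F/λ = −7.4/(-1.899) = 3.90 °C.

3.90 °C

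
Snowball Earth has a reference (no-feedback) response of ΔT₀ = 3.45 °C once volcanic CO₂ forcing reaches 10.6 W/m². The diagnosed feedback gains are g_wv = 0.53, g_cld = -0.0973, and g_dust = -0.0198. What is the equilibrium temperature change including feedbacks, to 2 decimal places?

5.88 °C

Total gain g = 0.53 − 0.0973 − 0.0198 = 0.4129.
Amplification A = 1/(1 − 0.4129) = 1.703.
ΔT = 3.45 × 1.703 = 5.88 °C.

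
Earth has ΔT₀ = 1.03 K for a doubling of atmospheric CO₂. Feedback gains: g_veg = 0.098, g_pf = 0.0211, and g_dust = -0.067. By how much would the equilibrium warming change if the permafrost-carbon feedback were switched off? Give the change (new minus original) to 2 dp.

-0.02 K

Original: g = 0.0521, ΔT = 1.03/(1−0.0521) = 1.0866 K.
Without permafrost-carbon: g' = 0.031, ΔT' = 1.03/(1−0.031) = 1.0630 K.
Change = 1.0630 − 1.0866 = -0.02 K.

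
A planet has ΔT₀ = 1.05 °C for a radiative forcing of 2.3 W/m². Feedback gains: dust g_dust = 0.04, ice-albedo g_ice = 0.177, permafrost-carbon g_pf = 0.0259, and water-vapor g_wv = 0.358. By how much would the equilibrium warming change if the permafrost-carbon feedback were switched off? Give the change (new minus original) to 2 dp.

Original: g = 0.6009, ΔT = 1.05/(1−0.6009) = 2.6309 °C.
Without permafrost-carbon: g' = 0.575, ΔT' = 1.05/(1−0.575) = 2.4706 °C.
Change = 2.4706 − 2.6309 = -0.16 °C.

-0.16 °C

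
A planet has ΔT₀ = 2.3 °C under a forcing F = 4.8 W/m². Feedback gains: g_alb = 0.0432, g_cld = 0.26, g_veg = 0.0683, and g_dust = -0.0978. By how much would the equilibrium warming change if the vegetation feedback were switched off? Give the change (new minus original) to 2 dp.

Original: g = 0.2737, ΔT = 2.3/(1−0.2737) = 3.1667 °C.
Without vegetation: g' = 0.2054, ΔT' = 2.3/(1−0.2054) = 2.8945 °C.
Change = 2.8945 − 3.1667 = -0.27 °C.

-0.27 °C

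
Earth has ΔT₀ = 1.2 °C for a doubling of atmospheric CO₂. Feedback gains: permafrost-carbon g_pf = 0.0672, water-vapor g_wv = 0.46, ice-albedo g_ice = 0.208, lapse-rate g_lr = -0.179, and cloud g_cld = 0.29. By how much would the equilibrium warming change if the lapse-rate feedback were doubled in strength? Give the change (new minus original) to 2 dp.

Original: g = 0.8462, ΔT = 1.2/(1−0.8462) = 7.8023 °C.
With doubled lapse-rate: g' = 0.6672, ΔT' = 1.2/(1−0.6672) = 3.6058 °C.
Change = 3.6058 − 7.8023 = -4.20 °C.

-4.20 °C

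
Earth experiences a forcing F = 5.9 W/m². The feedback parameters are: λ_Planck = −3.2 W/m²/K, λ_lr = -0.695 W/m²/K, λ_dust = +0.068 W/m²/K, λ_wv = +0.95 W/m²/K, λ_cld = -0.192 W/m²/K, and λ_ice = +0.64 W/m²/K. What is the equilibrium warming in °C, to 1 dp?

Net feedback parameter λ = (−3.2) + (-0.695) + (+0.068) + (+0.95) + (-0.192) + (+0.64) = -2.429 W/m²/K.
ΔT = −F/λ = −5.9/(-2.429) = 2.4 °C.

2.4 °C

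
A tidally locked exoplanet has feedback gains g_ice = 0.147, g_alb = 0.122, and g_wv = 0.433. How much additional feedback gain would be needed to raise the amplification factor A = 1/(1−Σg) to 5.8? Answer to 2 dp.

0.13

Current total gain = 0.702.
Target gain for A = 5.8: g* = 1 − 1/5.8 = 0.8276.
Additional gain needed = 0.8276 − 0.702 = 0.13.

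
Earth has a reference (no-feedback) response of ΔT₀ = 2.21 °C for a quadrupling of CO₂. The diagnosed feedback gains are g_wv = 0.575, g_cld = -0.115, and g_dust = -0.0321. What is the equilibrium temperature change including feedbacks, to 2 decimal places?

3.86 °C

Total gain g = 0.575 − 0.115 − 0.0321 = 0.4279.
Amplification A = 1/(1 − 0.4279) = 1.748.
ΔT = 2.21 × 1.748 = 3.86 °C.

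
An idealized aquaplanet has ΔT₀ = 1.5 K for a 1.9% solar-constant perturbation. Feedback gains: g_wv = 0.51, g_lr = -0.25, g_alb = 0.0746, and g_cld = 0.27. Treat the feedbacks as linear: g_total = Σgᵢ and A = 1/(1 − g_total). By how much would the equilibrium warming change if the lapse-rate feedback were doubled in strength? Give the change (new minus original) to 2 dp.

-1.47 K

Original: g = 0.6046, ΔT = 1.5/(1−0.6046) = 3.7936 K.
With doubled lapse-rate: g' = 0.3546, ΔT' = 1.5/(1−0.3546) = 2.3241 K.
Change = 2.3241 − 3.7936 = -1.47 K.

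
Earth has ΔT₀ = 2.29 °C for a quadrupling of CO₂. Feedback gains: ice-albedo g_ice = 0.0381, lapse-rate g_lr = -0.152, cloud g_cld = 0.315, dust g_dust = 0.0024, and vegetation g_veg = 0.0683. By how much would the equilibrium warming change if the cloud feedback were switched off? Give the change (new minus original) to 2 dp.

Original: g = 0.2718, ΔT = 2.29/(1−0.2718) = 3.1447 °C.
Without cloud: g' = -0.0432, ΔT' = 2.29/(1+0.0432) = 2.1952 °C.
Change = 2.1952 − 3.1447 = -0.95 °C.

-0.95 °C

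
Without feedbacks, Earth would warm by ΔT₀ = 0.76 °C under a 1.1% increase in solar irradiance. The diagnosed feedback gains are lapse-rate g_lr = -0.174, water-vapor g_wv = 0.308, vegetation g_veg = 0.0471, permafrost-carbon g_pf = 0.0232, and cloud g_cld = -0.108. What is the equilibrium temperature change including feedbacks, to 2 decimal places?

0.84 °C

Total gain g = -0.174 + 0.308 + 0.0471 + 0.0232 − 0.108 = 0.0963.
Amplification A = 1/(1 − 0.0963) = 1.107.
ΔT = 0.76 × 1.107 = 0.84 °C.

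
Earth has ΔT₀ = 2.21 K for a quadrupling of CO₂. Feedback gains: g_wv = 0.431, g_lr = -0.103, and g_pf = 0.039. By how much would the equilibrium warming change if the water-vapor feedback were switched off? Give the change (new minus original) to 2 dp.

-1.41 K

Original: g = 0.367, ΔT = 2.21/(1−0.367) = 3.4913 K.
Without water-vapor: g' = -0.064, ΔT' = 2.21/(1+0.064) = 2.0771 K.
Change = 2.0771 − 3.4913 = -1.41 K.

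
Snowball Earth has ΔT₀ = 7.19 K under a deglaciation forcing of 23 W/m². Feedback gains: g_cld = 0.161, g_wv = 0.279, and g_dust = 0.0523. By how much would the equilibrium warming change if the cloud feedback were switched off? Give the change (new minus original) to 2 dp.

-3.41 K

Original: g = 0.4923, ΔT = 7.19/(1−0.4923) = 14.1619 K.
Without cloud: g' = 0.3313, ΔT' = 7.19/(1−0.3313) = 10.7522 K.
Change = 10.7522 − 14.1619 = -3.41 K.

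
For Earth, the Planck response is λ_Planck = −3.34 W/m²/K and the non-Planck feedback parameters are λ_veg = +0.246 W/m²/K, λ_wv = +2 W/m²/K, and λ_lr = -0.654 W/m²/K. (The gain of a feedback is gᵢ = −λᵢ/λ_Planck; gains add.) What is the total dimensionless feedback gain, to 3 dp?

0.477

Convert to gains: g_veg = 0.246/3.34 = 0.07365; g_wv = 2/3.34 = 0.5988; g_lr = -0.654/3.34 = -0.1958.
Total gain g = 0.47665.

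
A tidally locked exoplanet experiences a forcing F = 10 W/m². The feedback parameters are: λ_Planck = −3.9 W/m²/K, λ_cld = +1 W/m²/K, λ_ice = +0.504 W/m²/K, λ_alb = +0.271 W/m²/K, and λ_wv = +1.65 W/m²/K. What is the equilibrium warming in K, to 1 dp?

21.1 K

Net feedback parameter λ = (−3.9) + (+1) + (+0.504) + (+0.271) + (+1.65) = -0.475 W/m²/K.
ΔT = −F/λ = −10/(-0.475) = 21.1 K.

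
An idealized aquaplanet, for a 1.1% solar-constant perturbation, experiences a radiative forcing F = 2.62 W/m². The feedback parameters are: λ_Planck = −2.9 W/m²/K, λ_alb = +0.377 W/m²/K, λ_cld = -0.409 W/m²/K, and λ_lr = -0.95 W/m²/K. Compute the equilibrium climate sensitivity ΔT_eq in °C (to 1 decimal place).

0.7 °C

Net feedback parameter λ = (−2.9) + (+0.377) + (-0.409) + (-0.95) = -3.882 W/m²/K.
ΔT = −F/λ = −2.62/(-3.882) = 0.7 °C.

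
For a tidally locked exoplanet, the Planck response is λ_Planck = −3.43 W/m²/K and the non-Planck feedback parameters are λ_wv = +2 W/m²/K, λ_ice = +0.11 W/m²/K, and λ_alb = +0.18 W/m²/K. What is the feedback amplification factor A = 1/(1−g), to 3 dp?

Convert to gains: g_wv = 2/3.43 = 0.5831; g_ice = 0.11/3.43 = 0.03207; g_alb = 0.18/3.43 = 0.05248.
Total gain g = 0.66765.
A = 1/(1 − 0.66765) = 3.009.

3.009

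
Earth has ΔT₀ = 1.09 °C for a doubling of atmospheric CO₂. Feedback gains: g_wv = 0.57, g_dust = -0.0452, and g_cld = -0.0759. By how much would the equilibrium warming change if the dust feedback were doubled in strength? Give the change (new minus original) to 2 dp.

Original: g = 0.4489, ΔT = 1.09/(1−0.4489) = 1.9779 °C.
With doubled dust: g' = 0.4037, ΔT' = 1.09/(1−0.4037) = 1.8279 °C.
Change = 1.8279 − 1.9779 = -0.15 °C.

-0.15 °C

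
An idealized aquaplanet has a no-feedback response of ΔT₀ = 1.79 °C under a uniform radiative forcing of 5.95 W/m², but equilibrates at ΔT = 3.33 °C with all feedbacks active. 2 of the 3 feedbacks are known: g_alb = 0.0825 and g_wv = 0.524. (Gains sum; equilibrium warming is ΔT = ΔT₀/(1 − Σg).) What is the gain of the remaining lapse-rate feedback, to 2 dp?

Amplification A = ΔT/ΔT₀ = 3.33/1.79 = 1.86.
Total gain g = 1 − 1/A = 1 − 1/1.86 = 0.4624.
Known gains sum to 0.0825 + 0.524 = 0.6065.
g_lr = 0.4624 − 0.6065 = -0.14.

-0.14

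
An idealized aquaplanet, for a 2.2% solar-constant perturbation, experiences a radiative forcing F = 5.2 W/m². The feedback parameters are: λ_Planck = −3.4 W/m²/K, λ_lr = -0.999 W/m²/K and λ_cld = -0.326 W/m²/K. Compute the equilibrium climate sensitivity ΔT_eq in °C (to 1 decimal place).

1.1 °C

Net feedback parameter λ = (−3.4) + (-0.999) + (-0.326) = -4.725 W/m²/K.
ΔT = −F/λ = −5.2/(-4.725) = 1.1 °C.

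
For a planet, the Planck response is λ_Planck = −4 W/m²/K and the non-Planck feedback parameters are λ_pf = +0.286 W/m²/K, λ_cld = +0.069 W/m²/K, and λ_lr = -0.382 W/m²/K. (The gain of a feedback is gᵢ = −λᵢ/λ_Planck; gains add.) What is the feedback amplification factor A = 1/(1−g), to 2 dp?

Convert to gains: g_pf = 0.286/4 = 0.0715; g_cld = 0.069/4 = 0.01725; g_lr = -0.382/4 = -0.0955.
Total gain g = -0.00675.
A = 1/(1 + 0.00675) = 0.99.

0.99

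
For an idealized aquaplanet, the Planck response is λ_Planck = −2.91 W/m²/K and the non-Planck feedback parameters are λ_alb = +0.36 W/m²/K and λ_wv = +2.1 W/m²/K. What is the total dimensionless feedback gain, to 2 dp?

Convert to gains: g_alb = 0.36/2.91 = 0.1237; g_wv = 2.1/2.91 = 0.7216.
Total gain g = 0.8453.

0.85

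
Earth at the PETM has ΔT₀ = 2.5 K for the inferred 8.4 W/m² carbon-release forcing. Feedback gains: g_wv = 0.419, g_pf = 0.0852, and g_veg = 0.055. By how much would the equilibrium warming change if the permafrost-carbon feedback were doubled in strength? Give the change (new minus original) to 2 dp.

Original: g = 0.5592, ΔT = 2.5/(1−0.5592) = 5.6715 K.
With doubled permafrost-carbon: g' = 0.6444, ΔT' = 2.5/(1−0.6444) = 7.0304 K.
Change = 7.0304 − 5.6715 = 1.36 K.

1.36 K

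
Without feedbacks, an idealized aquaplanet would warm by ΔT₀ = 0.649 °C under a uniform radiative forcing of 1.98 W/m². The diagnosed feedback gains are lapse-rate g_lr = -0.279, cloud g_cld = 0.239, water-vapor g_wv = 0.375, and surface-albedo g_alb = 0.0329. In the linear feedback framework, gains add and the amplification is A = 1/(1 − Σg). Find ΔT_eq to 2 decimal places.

Total gain g = -0.279 + 0.239 + 0.375 + 0.0329 = 0.3679.
Amplification A = 1/(1 − 0.3679) = 1.582.
ΔT = 0.649 × 1.582 = 1.03 °C.

1.03 °C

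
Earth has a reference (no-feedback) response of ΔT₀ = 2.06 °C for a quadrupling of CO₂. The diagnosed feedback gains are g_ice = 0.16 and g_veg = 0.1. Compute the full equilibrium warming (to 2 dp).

2.78 °C

Total gain g = 0.16 + 0.1 = 0.26.
Amplification A = 1/(1 − 0.26) = 1.351.
ΔT = 2.06 × 1.351 = 2.78 °C.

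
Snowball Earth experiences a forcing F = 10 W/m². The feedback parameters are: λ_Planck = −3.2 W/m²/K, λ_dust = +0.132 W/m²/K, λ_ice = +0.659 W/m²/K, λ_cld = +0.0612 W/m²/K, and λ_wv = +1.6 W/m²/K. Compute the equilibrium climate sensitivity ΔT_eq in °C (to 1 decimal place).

Net feedback parameter λ = (−3.2) + (+0.132) + (+0.659) + (+0.0612) + (+1.6) = -0.7478 W/m²/K.
ΔT = −F/λ = −10/(-0.7478) = 13.4 °C.

13.4 °C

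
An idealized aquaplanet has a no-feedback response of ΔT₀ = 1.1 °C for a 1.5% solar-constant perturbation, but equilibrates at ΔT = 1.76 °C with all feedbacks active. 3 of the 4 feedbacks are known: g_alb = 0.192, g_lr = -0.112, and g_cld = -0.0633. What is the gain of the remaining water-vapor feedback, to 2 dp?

0.36

Amplification A = ΔT/ΔT₀ = 1.76/1.1 = 1.6.
Total gain g = 1 − 1/A = 1 − 1/1.6 = 0.375.
Known gains sum to 0.192 − 0.112 − 0.0633 = 0.0167.
g_wv = 0.375 − 0.0167 = 0.36.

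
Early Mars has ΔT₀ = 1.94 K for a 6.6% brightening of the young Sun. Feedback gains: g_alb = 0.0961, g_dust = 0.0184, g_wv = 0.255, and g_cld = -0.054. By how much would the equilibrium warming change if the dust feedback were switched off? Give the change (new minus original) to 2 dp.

-0.07 K

Original: g = 0.3155, ΔT = 1.94/(1−0.3155) = 2.8342 K.
Without dust: g' = 0.2971, ΔT' = 1.94/(1−0.2971) = 2.7600 K.
Change = 2.7600 − 2.8342 = -0.07 K.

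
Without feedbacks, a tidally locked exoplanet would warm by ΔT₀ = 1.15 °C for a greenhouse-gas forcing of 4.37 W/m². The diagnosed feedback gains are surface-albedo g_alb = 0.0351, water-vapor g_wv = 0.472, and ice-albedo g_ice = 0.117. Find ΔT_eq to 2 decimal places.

3.06 °C

Total gain g = 0.0351 + 0.472 + 0.117 = 0.6241.
Amplification A = 1/(1 − 0.6241) = 2.66.
ΔT = 1.15 × 2.66 = 3.06 °C.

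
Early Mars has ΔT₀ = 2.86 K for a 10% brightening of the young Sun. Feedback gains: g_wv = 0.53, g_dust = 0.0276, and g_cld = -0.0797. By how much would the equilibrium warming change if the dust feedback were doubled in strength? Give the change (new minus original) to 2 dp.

Original: g = 0.4779, ΔT = 2.86/(1−0.4779) = 5.4779 K.
With doubled dust: g' = 0.5055, ΔT' = 2.86/(1−0.5055) = 5.7836 K.
Change = 5.7836 − 5.4779 = 0.31 K.

0.31 K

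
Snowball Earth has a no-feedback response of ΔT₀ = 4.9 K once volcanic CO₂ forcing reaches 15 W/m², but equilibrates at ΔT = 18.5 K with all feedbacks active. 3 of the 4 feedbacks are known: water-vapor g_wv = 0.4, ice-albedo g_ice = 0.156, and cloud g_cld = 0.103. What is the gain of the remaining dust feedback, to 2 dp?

0.08

Amplification A = ΔT/ΔT₀ = 18.5/4.9 = 3.776.
Total gain g = 1 − 1/A = 1 − 1/3.776 = 0.7352.
Known gains sum to 0.4 + 0.156 + 0.103 = 0.659.
g_dust = 0.7352 − 0.659 = 0.08.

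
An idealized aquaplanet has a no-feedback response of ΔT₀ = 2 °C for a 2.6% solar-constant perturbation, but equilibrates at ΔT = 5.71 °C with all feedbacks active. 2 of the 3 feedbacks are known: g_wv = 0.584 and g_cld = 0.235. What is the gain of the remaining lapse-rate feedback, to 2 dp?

Amplification A = ΔT/ΔT₀ = 5.71/2 = 2.855.
Total gain g = 1 − 1/A = 1 − 1/2.855 = 0.6497.
Known gains sum to 0.584 + 0.235 = 0.819.
g_lr = 0.6497 − 0.819 = -0.17.

-0.17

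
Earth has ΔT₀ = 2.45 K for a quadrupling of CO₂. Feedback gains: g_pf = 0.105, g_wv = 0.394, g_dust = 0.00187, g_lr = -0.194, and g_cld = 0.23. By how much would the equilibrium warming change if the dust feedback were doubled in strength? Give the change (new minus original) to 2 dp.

0.02 K

Original: g = 0.53687, ΔT = 2.45/(1−0.53687) = 5.2901 K.
With doubled dust: g' = 0.53874, ΔT' = 2.45/(1−0.53874) = 5.3115 K.
Change = 5.3115 − 5.2901 = 0.02 K.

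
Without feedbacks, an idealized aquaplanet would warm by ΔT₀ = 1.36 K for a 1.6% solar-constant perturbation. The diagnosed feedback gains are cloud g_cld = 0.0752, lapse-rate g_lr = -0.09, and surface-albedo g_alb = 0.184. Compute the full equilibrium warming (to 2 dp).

Total gain g = 0.0752 − 0.09 + 0.184 = 0.1692.
Amplification A = 1/(1 − 0.1692) = 1.204.
ΔT = 1.36 × 1.204 = 1.64 K.

1.64 K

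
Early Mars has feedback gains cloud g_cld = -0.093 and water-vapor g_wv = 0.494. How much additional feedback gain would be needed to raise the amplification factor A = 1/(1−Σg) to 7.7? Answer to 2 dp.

0.47

Current total gain = 0.401.
Target gain for A = 7.7: g* = 1 − 1/7.7 = 0.8701.
Additional gain needed = 0.8701 − 0.401 = 0.47.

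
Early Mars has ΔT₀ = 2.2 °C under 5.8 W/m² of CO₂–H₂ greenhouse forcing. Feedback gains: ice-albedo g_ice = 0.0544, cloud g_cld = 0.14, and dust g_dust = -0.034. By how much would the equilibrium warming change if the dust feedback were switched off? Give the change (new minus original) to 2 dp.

0.11 °C

Original: g = 0.1604, ΔT = 2.2/(1−0.1604) = 2.6203 °C.
Without dust: g' = 0.1944, ΔT' = 2.2/(1−0.1944) = 2.7309 °C.
Change = 2.7309 − 2.6203 = 0.11 °C.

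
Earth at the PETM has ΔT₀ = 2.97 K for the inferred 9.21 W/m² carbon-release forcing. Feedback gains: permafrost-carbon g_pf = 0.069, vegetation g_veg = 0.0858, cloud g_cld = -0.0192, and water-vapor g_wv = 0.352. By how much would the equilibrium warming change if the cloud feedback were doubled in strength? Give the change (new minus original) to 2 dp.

Original: g = 0.4876, ΔT = 2.97/(1−0.4876) = 5.7963 K.
With doubled cloud: g' = 0.4684, ΔT' = 2.97/(1−0.4684) = 5.5869 K.
Change = 5.5869 − 5.7963 = -0.21 K.

-0.21 K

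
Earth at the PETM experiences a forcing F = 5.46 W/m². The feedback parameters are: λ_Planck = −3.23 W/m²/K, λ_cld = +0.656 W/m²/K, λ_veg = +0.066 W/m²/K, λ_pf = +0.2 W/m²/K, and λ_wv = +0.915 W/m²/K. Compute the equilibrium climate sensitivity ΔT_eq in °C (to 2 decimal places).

3.92 °C

Net feedback parameter λ = (−3.23) + (+0.656) + (+0.066) + (+0.2) + (+0.915) = -1.393 W/m²/K.
ΔT = −F/λ = −5.46/(-1.393) = 3.92 °C.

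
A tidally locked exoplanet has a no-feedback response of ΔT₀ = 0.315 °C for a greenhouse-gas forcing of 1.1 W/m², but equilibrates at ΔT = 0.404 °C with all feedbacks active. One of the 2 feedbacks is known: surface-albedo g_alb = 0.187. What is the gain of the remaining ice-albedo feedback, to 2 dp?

0.03

Amplification A = ΔT/ΔT₀ = 0.404/0.315 = 1.283.
Total gain g = 1 − 1/A = 1 − 1/1.283 = 0.2206.
The known gain is 0.187.
g_ice = 0.2206 − 0.187 = 0.03.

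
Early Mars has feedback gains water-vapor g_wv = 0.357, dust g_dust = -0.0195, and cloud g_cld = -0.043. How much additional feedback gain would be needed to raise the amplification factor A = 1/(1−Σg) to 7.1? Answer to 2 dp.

Current total gain = 0.2945.
Target gain for A = 7.1: g* = 1 − 1/7.1 = 0.8592.
Additional gain needed = 0.8592 − 0.2945 = 0.56.

0.56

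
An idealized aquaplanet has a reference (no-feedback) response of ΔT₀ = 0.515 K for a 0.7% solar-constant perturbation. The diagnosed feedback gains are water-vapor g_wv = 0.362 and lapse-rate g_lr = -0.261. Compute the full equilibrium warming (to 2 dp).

Total gain g = 0.362 − 0.261 = 0.101.
Amplification A = 1/(1 − 0.101) = 1.112.
ΔT = 0.515 × 1.112 = 0.57 K.

0.57 K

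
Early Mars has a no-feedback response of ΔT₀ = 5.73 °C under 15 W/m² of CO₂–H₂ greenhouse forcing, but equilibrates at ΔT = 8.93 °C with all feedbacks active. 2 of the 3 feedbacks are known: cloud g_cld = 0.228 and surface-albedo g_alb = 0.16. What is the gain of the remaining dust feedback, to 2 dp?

-0.03

Amplification A = ΔT/ΔT₀ = 8.93/5.73 = 1.558.
Total gain g = 1 − 1/A = 1 − 1/1.558 = 0.3582.
Known gains sum to 0.228 + 0.16 = 0.388.
g_dust = 0.3582 − 0.388 = -0.03.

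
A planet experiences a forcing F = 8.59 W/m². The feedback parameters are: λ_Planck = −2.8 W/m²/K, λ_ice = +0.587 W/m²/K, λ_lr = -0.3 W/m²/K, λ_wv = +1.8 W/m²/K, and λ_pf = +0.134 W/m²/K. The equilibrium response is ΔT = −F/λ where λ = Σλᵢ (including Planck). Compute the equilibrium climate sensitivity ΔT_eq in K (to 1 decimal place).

Net feedback parameter λ = (−2.8) + (+0.587) + (-0.3) + (+1.8) + (+0.134) = -0.579 W/m²/K.
ΔT = −F/λ = −8.59/(-0.579) = 14.8 K.

14.8 K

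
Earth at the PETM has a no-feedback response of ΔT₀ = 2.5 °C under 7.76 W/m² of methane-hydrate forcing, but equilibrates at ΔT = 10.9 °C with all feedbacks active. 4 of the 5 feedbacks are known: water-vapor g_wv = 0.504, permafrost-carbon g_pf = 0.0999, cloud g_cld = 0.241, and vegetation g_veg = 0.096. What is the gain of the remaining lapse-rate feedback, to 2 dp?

Amplification A = ΔT/ΔT₀ = 10.9/2.5 = 4.36.
Total gain g = 1 − 1/A = 1 − 1/4.36 = 0.7706.
Known gains sum to 0.504 + 0.0999 + 0.241 + 0.096 = 0.9409.
g_lr = 0.7706 − 0.9409 = -0.17.

-0.17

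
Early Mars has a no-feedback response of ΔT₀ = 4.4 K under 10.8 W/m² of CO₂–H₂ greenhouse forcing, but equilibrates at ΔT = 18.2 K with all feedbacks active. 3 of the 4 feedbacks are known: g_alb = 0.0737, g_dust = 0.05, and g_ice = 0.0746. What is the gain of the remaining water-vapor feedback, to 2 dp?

0.56

Amplification A = ΔT/ΔT₀ = 18.2/4.4 = 4.136.
Total gain g = 1 − 1/A = 1 − 1/4.136 = 0.7582.
Known gains sum to 0.0737 + 0.05 + 0.0746 = 0.1983.
g_wv = 0.7582 − 0.1983 = 0.56.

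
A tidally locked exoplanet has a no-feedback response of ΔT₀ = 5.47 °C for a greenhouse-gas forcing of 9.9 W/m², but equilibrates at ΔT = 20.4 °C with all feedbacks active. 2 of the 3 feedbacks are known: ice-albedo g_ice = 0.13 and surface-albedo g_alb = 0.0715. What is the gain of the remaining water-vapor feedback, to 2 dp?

0.53

Amplification A = ΔT/ΔT₀ = 20.4/5.47 = 3.729.
Total gain g = 1 − 1/A = 1 − 1/3.729 = 0.7318.
Known gains sum to 0.13 + 0.0715 = 0.2015.
g_wv = 0.7318 − 0.2015 = 0.53.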